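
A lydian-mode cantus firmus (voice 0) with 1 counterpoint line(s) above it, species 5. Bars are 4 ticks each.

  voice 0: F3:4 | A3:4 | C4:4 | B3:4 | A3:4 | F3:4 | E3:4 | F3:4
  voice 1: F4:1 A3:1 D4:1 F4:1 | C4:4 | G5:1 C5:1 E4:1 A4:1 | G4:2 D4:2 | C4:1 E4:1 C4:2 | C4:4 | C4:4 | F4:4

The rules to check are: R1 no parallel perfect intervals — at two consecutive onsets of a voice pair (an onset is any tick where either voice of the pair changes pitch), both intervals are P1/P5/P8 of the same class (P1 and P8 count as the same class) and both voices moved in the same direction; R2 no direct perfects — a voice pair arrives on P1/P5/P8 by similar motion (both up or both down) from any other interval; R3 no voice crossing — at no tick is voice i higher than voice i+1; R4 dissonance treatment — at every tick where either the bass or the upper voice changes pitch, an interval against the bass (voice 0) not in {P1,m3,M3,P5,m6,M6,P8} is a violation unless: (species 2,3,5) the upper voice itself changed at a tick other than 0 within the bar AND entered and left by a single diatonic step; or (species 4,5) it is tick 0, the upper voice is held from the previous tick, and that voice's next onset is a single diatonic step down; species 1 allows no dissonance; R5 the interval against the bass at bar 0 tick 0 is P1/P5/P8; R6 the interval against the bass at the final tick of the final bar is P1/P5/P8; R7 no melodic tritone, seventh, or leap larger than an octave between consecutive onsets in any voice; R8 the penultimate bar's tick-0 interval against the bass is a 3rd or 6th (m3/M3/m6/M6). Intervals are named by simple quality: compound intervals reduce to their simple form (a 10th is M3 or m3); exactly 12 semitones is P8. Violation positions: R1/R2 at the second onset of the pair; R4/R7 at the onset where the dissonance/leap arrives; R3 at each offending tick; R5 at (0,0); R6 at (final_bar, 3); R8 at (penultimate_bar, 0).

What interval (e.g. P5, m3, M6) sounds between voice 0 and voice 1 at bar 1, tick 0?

m3

voice 0=A3 voice 1=C4 -> m3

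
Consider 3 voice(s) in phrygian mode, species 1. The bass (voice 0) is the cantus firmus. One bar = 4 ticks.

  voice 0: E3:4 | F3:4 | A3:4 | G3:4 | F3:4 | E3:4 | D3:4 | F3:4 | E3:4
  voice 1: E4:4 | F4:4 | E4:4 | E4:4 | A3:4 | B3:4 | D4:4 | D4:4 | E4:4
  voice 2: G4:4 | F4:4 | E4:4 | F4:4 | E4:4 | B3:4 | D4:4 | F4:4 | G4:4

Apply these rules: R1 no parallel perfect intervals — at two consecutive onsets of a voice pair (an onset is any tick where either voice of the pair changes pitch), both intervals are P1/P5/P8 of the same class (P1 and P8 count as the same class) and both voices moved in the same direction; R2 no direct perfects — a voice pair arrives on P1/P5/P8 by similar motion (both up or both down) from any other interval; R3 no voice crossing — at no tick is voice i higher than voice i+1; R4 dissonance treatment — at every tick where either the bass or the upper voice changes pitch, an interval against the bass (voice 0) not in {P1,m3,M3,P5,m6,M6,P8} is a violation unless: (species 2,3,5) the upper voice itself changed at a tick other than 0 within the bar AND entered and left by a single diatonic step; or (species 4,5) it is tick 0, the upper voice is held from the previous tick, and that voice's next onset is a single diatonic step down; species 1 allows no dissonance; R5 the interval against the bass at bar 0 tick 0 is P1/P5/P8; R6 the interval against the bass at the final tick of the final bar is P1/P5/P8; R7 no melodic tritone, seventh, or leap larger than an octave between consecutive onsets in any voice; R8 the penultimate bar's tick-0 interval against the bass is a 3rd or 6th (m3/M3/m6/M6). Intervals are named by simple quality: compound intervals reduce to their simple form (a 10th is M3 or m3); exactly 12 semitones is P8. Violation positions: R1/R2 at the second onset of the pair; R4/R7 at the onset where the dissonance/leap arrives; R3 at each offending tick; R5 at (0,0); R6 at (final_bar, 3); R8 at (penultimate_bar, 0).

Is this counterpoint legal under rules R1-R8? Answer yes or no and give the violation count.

No (11 violations)

bar 0: v0=E3 v1=E4 v2=G4 (m3)
bar 1: v0=F3 v1=F4 v2=F4 (P8)
bar 2: v0=A3 v1=E4 v2=E4 (P5)
bar 3: v0=G3 v1=E4 v2=F4 (m7)
bar 4: v0=F3 v1=A3 v2=E4 (M7)
bar 5: v0=E3 v1=B3 v2=B3 (P5)
bar 6: v0=D3 v1=D4 v2=D4 (P8)
bar 7: v0=F3 v1=D4 v2=F4 (P8)
bar 8: v0=E3 v1=E4 v2=G4 (m3)
  R5 @ bar0.0: opens on m3
  R1 @ bar1.0: E3/E4 P8 -> F3/F4 P8 similar
  R1 @ bar2.0: F4/F4 P1 -> E4/E4 P1 similar
  R4 @ bar3.0: G3/F4 m7 untreated
  R2 @ bar4.0: E4/F4 m2 -> A3/E4 P5 similar
  R4 @ bar4.0: F3/E4 M7 untreated
  R2 @ bar5.0: F3/E4 M7 -> E3/B3 P5 similar
  R1 @ bar6.0: B3/B3 P1 -> D4/D4 P1 similar
  R1 @ bar7.0: D3/D4 P8 -> F3/F4 P8 similar
  R8 @ bar7.0: penult P8 not 3rd/6th
  R6 @ bar8.3: closes on m3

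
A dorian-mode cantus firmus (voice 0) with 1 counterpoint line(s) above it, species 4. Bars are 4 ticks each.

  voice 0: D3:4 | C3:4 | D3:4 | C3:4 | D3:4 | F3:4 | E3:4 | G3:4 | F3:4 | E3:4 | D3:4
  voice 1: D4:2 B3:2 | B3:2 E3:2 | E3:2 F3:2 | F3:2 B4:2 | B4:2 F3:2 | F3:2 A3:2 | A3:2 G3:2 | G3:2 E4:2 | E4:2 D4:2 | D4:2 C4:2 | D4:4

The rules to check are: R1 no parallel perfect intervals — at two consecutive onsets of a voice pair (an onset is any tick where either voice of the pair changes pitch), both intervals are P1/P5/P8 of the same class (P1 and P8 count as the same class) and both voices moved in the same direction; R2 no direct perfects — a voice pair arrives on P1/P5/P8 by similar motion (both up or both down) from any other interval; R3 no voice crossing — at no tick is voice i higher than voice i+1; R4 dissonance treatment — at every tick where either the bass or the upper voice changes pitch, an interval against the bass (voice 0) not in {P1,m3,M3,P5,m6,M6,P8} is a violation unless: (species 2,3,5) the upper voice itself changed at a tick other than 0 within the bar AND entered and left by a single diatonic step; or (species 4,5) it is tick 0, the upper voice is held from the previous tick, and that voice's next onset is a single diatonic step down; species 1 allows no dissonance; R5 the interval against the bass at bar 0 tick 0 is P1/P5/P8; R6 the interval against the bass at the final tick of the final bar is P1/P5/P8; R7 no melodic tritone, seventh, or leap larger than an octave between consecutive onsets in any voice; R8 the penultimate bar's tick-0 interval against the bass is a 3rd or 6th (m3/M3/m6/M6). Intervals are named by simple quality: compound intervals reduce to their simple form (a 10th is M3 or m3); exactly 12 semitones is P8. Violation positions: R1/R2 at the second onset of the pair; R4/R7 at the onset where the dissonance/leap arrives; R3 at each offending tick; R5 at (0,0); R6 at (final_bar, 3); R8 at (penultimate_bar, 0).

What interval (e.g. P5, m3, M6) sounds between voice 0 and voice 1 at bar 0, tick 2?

M6

voice 0=D3 voice 1=B3 -> M6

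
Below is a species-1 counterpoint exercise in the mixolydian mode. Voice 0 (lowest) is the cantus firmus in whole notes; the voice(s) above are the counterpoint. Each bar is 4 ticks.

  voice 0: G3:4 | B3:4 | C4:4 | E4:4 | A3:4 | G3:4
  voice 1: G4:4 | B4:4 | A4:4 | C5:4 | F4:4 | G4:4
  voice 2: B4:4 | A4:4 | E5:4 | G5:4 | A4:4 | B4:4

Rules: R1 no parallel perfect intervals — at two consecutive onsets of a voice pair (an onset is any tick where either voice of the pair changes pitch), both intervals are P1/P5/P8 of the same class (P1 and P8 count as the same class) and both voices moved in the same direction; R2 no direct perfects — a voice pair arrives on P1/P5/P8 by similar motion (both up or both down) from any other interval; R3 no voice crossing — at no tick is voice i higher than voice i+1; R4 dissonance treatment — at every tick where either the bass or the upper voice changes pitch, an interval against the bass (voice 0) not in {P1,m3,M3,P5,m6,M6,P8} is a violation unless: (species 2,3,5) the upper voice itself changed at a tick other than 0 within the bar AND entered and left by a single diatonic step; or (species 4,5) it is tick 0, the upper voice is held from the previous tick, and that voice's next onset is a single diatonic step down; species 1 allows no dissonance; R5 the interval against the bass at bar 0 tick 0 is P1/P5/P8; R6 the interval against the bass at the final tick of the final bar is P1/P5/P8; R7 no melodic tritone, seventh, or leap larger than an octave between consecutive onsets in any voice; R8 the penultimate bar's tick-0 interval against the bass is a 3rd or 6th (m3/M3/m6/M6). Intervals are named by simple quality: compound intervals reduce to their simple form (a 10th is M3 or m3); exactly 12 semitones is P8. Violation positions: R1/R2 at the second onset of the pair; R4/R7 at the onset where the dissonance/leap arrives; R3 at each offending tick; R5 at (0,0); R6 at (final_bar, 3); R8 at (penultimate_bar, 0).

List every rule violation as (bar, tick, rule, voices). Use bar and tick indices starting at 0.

(0, 0, R5, (0, 2))
(1, 0, R1, (0, 1))
(1, 0, R3, (1, 2))
(1, 0, R4, (0, 2))
(1, 1, R3, (1, 2))
(1, 2, R3, (1, 2))
(1, 3, R3, (1, 2))
(3, 0, R1, (1, 2))
(4, 0, R2, (0, 2))
(4, 0, R7, (2,))
(4, 0, R8, (0, 2))
(5, 3, R6, (0, 2))

bar 0: v0=G3 v1=G4 v2=B4 downbeat M3
bar 1: v0=B3 v1=B4 v2=A4 downbeat m7
bar 2: v0=C4 v1=A4 v2=E5 downbeat M3
bar 3: v0=E4 v1=C5 v2=G5 downbeat m3
bar 4: v0=A3 v1=F4 v2=A4 downbeat P8
bar 5: v0=G3 v1=G4 v2=B4 downbeat M3
  -> R5 @ bar 0 tick 0 v(0, 2): opens on M3
  -> R1 @ bar 1 tick 0 v(0, 1): G3/G4 P8 -> B3/B4 P8 similar
  -> R3 @ bar 1 tick 0 v(1, 2): B4 above A4
  -> R4 @ bar 1 tick 0 v(0, 2): B3/A4 m7 untreated
  -> R3 @ bar 1 tick 1 v(1, 2): B4 above A4
  -> R3 @ bar 1 tick 2 v(1, 2): B4 above A4
  -> R3 @ bar 1 tick 3 v(1, 2): B4 above A4
  -> R1 @ bar 3 tick 0 v(1, 2): A4/E5 P5 -> C5/G5 P5 similar
  -> R2 @ bar 4 tick 0 v(0, 2): E4/G5 m3 -> A3/A4 P8 similar
  -> R7 @ bar 4 tick 0 v(2,): G5->A4 leap 10st
  -> R8 @ bar 4 tick 0 v(0, 2): penult P8 not 3rd/6th
  -> R6 @ bar 5 tick 3 v(0, 2): closes on M3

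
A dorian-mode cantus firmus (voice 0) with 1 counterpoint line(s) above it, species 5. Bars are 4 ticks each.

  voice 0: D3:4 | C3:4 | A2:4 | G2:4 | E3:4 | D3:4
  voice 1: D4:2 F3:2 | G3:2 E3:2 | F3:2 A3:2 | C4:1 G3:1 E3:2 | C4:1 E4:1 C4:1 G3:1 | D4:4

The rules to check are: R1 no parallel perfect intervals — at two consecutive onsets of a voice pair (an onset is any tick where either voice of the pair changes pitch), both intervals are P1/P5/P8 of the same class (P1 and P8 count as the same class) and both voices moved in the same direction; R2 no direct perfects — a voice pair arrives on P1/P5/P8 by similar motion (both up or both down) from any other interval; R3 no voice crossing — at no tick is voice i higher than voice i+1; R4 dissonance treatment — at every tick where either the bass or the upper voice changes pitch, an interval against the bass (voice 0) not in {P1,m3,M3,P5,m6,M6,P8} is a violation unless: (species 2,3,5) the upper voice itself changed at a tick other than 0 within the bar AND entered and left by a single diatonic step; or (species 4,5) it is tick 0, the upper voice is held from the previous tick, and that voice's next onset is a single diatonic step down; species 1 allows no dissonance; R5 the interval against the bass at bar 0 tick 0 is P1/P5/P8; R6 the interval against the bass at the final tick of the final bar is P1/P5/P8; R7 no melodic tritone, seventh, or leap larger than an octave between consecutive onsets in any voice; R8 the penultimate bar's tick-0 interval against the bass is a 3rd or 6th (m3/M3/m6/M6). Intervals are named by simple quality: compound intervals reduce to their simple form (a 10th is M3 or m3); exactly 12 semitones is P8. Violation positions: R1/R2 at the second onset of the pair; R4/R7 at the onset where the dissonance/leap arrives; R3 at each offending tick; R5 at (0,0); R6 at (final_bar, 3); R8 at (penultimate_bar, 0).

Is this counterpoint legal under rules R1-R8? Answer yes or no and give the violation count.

No (1 violations)

bar 0: v0=D3 v1=D4 (P8)
bar 1: v0=C3 v1=G3 (P5)
bar 2: v0=A2 v1=F3 (m6)
bar 3: v0=G2 v1=C4 (P4)
bar 4: v0=E3 v1=C4 (m6)
bar 5: v0=D3 v1=D4 (P8)
  R4 @ bar3.0: G2/C4 P4 untreated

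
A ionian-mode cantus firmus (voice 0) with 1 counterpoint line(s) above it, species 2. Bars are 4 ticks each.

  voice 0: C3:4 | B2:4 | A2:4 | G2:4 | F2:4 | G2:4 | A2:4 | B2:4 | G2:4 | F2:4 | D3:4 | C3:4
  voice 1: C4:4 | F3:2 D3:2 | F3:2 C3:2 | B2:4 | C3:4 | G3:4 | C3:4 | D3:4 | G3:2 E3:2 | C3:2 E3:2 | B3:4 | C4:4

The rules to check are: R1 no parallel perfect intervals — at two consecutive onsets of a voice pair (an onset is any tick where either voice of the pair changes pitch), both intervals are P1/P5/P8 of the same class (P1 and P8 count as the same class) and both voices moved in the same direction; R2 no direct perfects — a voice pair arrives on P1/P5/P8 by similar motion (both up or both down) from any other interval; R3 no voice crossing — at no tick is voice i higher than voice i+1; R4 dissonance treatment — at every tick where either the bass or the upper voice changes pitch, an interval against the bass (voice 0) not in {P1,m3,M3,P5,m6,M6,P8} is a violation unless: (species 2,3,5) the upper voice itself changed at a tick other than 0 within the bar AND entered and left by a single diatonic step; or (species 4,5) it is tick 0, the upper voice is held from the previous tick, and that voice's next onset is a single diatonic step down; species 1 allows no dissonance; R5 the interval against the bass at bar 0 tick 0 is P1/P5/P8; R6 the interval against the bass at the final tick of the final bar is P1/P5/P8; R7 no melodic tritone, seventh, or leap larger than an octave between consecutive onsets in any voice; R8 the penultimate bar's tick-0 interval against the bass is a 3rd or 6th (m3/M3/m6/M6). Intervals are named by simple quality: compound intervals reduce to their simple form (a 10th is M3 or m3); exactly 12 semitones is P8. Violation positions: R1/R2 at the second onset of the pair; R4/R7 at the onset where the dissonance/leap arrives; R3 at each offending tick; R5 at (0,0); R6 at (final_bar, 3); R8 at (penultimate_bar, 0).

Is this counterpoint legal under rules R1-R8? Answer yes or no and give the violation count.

No (4 violations)

bar 0: v0=C3 v1=C4 (P8)
bar 1: v0=B2 v1=F3 (TT)
bar 2: v0=A2 v1=F3 (m6)
bar 3: v0=G2 v1=B2 (M3)
bar 4: v0=F2 v1=C3 (P5)
bar 5: v0=G2 v1=G3 (P8)
bar 6: v0=A2 v1=C3 (m3)
bar 7: v0=B2 v1=D3 (m3)
bar 8: v0=G2 v1=G3 (P8)
bar 9: v0=F2 v1=C3 (P5)
bar 10: v0=D3 v1=B3 (M6)
bar 11: v0=C3 v1=C4 (P8)
  R4 @ bar1.0: B2/F3 TT untreated
  R2 @ bar5.0: F2/C3 P5 -> G2/G3 P8 similar
  R2 @ bar9.0: G2/E3 M6 -> F2/C3 P5 similar
  R4 @ bar9.2: F2/E3 M7 untreated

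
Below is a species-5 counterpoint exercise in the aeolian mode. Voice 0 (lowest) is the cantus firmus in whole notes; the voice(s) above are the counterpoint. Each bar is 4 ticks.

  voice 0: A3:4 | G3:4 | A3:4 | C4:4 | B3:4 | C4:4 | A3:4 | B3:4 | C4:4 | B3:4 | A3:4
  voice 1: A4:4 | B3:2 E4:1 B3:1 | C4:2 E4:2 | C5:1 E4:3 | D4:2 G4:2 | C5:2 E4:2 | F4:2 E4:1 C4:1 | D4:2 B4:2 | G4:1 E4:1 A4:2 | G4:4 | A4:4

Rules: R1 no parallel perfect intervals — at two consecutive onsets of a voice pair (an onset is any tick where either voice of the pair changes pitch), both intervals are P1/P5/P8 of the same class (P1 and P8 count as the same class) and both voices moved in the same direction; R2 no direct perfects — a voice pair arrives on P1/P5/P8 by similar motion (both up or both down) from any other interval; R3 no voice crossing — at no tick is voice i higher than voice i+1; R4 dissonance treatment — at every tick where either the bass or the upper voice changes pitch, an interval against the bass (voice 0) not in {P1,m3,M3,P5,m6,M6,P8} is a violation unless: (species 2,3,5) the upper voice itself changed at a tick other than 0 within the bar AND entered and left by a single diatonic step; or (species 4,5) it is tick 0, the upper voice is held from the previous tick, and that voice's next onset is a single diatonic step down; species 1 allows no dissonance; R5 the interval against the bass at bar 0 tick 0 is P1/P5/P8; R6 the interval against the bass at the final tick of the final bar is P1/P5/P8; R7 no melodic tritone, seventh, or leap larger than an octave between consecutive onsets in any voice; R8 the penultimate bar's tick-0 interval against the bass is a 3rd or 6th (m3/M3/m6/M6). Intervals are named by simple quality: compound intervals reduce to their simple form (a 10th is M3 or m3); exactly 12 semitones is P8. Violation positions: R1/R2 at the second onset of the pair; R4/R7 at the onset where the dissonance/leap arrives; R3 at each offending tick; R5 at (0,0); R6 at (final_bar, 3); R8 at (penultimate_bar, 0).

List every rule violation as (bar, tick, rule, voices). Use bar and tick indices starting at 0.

bar 0: v0=A3 v1=A4 downbeat P8
bar 1: v0=G3 v1=B3 downbeat M3
bar 2: v0=A3 v1=C4 downbeat m3
bar 3: v0=C4 v1=C5 downbeat P8
bar 4: v0=B3 v1=D4 downbeat m3
bar 5: v0=C4 v1=C5 downbeat P8
bar 6: v0=A3 v1=F4 downbeat m6
bar 7: v0=B3 v1=D4 downbeat m3
bar 8: v0=C4 v1=G4 downbeat P5
bar 9: v0=B3 v1=G4 downbeat m6
bar 10: v0=A3 v1=A4 downbeat P8
  -> R7 @ bar 1 tick 0 v(1,): A4->B3 leap 10st
  -> R2 @ bar 3 tick 0 v(0, 1): A3/E4 P5 -> C4/C5 P8 similar
  -> R2 @ bar 5 tick 0 v(0, 1): B3/G4 m6 -> C4/C5 P8 similar

(1, 0, R7, (1,))
(3, 0, R2, (0, 1))
(5, 0, R2, (0, 1))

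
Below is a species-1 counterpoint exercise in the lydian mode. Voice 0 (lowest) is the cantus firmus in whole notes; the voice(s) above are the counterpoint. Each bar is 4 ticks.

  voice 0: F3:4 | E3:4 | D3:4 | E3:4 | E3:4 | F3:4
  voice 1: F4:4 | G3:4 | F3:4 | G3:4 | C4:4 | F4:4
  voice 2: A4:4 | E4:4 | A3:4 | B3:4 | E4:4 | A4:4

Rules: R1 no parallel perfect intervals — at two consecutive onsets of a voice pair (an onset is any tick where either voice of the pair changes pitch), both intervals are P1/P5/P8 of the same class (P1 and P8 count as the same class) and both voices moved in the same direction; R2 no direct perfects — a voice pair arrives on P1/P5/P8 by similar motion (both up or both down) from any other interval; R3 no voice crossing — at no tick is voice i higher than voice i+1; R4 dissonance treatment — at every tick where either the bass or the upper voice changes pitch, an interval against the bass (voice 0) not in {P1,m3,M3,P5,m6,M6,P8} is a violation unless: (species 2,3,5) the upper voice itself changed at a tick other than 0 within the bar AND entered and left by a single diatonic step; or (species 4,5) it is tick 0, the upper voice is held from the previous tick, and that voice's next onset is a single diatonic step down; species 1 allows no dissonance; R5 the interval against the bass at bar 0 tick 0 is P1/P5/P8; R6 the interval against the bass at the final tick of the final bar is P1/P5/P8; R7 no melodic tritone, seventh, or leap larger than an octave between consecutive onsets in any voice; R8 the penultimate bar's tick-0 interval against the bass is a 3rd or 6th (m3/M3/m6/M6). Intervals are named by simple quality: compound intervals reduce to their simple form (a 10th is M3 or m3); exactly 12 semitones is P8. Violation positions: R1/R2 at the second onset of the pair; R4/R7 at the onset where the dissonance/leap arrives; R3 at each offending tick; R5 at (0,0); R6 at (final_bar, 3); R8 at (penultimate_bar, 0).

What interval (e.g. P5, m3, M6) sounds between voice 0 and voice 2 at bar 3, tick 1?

voice 0=E3 voice 2=B3 -> P5

P5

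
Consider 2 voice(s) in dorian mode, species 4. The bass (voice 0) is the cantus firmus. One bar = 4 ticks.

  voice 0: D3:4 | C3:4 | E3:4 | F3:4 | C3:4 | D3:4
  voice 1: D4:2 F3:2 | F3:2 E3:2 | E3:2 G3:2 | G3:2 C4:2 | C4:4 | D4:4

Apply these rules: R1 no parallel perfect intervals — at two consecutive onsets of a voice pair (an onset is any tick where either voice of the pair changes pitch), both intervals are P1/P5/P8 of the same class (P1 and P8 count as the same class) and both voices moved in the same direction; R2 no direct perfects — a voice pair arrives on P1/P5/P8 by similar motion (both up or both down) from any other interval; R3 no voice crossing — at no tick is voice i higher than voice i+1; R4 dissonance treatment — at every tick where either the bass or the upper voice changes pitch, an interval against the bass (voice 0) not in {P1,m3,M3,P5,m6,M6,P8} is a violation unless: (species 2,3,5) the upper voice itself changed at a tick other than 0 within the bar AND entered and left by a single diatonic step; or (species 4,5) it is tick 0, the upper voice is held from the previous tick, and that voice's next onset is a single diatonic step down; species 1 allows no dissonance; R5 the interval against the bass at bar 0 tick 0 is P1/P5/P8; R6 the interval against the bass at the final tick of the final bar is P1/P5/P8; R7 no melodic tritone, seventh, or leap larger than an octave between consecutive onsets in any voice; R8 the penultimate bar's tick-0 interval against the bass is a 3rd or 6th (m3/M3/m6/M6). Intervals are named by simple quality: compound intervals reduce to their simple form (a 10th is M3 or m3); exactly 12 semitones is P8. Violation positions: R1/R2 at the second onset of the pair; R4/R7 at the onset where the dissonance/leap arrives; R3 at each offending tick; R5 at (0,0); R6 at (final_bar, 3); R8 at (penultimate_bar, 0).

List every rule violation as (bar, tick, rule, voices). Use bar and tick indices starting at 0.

bar 0: v0=D3 v1=D4 downbeat P8
bar 1: v0=C3 v1=F3 downbeat P4
bar 2: v0=E3 v1=E3 downbeat P1
bar 3: v0=F3 v1=G3 downbeat M2
bar 4: v0=C3 v1=C4 downbeat P8
bar 5: v0=D3 v1=D4 downbeat P8
  -> R4 @ bar 3 tick 0 v(0, 1): F3/G3 M2 untreated
  -> R8 @ bar 4 tick 0 v(0, 1): penult P8 not 3rd/6th
  -> R1 @ bar 5 tick 0 v(0, 1): C3/C4 P8 -> D3/D4 P8 similar

(3, 0, R4, (0, 1))
(4, 0, R8, (0, 1))
(5, 0, R1, (0, 1))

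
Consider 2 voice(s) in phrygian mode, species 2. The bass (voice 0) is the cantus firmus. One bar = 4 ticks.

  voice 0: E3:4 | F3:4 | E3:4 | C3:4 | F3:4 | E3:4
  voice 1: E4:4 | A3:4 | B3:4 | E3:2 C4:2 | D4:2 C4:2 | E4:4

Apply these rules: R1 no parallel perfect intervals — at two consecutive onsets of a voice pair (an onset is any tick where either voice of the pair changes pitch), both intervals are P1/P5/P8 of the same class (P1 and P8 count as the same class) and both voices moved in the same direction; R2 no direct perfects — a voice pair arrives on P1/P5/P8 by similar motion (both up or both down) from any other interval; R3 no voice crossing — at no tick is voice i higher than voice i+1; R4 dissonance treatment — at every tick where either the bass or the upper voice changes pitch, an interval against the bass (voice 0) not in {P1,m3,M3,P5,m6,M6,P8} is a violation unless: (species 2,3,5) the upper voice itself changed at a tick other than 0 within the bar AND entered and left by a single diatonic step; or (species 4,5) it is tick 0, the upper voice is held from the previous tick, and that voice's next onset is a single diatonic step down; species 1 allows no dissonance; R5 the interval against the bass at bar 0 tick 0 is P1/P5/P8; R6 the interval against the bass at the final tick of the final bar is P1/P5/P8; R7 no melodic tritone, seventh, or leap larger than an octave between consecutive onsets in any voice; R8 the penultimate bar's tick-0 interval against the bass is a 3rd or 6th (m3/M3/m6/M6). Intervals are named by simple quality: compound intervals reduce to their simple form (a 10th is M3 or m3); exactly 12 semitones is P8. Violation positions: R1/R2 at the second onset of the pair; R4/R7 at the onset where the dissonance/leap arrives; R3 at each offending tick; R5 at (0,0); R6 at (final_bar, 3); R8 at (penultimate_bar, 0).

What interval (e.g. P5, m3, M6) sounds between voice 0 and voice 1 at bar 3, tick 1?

voice 0=C3 voice 1=E3 -> M3

M3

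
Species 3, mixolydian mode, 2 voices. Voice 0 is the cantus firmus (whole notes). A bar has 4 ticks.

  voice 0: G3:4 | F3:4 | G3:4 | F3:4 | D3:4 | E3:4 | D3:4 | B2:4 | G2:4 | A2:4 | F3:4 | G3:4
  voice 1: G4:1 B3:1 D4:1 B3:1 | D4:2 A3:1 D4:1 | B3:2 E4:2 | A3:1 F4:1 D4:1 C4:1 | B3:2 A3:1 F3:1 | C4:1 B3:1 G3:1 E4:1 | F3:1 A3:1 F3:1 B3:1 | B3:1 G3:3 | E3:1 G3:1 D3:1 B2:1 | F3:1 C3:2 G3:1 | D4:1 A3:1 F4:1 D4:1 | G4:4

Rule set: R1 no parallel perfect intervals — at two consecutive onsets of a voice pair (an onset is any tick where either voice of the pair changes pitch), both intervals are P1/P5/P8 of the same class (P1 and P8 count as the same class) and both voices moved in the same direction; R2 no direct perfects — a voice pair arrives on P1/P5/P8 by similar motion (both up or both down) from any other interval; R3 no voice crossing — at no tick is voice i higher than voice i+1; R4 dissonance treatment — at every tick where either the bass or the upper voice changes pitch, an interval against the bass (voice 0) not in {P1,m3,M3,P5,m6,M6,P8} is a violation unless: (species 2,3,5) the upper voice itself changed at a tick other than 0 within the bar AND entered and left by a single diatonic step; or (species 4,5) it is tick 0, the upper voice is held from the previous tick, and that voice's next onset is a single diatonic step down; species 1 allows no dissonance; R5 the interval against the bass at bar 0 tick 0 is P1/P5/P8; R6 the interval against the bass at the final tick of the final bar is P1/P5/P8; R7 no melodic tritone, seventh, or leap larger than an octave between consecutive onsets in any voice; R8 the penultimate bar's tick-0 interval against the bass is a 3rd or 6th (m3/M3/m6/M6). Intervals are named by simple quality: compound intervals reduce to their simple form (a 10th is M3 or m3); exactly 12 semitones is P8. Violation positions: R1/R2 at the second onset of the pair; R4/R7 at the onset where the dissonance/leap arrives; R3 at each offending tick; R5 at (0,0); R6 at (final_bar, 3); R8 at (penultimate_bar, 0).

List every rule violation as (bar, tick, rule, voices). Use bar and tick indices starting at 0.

bar 0: v0=G3 v1=G4 downbeat P8
bar 1: v0=F3 v1=D4 downbeat M6
bar 2: v0=G3 v1=B3 downbeat M3
bar 3: v0=F3 v1=A3 downbeat M3
bar 4: v0=D3 v1=B3 downbeat M6
bar 5: v0=E3 v1=C4 downbeat m6
bar 6: v0=D3 v1=F3 downbeat m3
bar 7: v0=B2 v1=B3 downbeat P8
bar 8: v0=G2 v1=E3 downbeat M6
bar 9: v0=A2 v1=F3 downbeat m6
bar 10: v0=F3 v1=D4 downbeat M6
bar 11: v0=G3 v1=G4 downbeat P8
  -> R7 @ bar 6 tick 0 v(1,): E4->F3 leap 11st
  -> R7 @ bar 6 tick 3 v(1,): F3->B3 leap 6st
  -> R7 @ bar 9 tick 0 v(1,): B2->F3 leap 6st
  -> R4 @ bar 9 tick 3 v(0, 1): A2/G3 m7 untreated
  -> R2 @ bar 11 tick 0 v(0, 1): F3/D4 M6 -> G3/G4 P8 similar

(6, 0, R7, (1,))
(6, 3, R7, (1,))
(9, 0, R7, (1,))
(9, 3, R4, (0, 1))
(11, 0, R2, (0, 1))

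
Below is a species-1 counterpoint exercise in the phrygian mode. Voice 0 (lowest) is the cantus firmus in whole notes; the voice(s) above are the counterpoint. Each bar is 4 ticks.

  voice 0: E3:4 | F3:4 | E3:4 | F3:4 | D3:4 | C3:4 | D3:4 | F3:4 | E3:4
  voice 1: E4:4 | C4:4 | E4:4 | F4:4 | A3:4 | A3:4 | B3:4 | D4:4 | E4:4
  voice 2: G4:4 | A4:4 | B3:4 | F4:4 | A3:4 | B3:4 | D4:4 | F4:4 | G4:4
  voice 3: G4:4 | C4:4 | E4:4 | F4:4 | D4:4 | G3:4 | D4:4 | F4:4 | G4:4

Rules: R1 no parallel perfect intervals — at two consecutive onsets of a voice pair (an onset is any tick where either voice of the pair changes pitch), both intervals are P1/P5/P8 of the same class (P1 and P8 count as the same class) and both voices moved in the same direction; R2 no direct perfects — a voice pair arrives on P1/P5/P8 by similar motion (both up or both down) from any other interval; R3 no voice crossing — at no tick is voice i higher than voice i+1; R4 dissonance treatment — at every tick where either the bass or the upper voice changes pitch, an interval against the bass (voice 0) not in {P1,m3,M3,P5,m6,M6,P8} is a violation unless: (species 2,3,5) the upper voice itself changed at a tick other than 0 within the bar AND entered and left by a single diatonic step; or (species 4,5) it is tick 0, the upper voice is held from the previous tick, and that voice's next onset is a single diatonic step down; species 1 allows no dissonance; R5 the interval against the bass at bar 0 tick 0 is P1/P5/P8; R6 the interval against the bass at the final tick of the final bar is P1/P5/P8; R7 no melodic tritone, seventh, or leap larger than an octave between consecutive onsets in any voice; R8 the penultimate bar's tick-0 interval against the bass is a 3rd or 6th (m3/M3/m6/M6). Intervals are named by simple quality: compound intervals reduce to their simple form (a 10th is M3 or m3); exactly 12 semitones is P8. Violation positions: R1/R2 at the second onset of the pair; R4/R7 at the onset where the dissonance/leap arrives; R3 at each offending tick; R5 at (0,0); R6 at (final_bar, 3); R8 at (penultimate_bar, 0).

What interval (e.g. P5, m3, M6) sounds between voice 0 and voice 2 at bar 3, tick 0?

voice 0=F3 voice 2=F4 -> P8

P8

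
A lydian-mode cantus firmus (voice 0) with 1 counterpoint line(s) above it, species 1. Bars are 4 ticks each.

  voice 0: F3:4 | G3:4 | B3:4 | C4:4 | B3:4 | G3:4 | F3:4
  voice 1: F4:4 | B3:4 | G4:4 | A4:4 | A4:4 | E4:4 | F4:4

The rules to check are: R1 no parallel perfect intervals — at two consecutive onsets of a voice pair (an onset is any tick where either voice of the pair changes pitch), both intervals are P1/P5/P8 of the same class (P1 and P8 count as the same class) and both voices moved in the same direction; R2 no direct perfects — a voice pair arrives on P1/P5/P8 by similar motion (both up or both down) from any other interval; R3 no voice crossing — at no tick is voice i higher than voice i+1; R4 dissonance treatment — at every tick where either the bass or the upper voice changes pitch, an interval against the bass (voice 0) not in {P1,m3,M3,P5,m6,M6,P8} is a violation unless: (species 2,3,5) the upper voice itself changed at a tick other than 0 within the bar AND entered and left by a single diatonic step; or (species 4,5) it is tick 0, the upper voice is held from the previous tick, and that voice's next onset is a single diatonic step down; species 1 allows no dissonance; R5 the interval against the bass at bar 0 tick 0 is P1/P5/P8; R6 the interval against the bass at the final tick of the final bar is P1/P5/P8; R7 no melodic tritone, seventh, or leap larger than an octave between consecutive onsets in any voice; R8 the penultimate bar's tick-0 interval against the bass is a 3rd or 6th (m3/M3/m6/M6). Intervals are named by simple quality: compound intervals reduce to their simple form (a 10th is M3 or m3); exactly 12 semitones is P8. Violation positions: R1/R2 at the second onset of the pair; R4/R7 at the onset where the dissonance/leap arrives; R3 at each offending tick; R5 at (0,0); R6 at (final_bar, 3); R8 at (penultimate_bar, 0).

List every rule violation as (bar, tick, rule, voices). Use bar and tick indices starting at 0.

bar 0: v0=F3 v1=F4 downbeat P8
bar 1: v0=G3 v1=B3 downbeat M3
bar 2: v0=B3 v1=G4 downbeat m6
bar 3: v0=C4 v1=A4 downbeat M6
bar 4: v0=B3 v1=A4 downbeat m7
bar 5: v0=G3 v1=E4 downbeat M6
bar 6: v0=F3 v1=F4 downbeat P8
  -> R7 @ bar 1 tick 0 v(1,): F4->B3 leap 6st
  -> R4 @ bar 4 tick 0 v(0, 1): B3/A4 m7 untreated

(1, 0, R7, (1,))
(4, 0, R4, (0, 1))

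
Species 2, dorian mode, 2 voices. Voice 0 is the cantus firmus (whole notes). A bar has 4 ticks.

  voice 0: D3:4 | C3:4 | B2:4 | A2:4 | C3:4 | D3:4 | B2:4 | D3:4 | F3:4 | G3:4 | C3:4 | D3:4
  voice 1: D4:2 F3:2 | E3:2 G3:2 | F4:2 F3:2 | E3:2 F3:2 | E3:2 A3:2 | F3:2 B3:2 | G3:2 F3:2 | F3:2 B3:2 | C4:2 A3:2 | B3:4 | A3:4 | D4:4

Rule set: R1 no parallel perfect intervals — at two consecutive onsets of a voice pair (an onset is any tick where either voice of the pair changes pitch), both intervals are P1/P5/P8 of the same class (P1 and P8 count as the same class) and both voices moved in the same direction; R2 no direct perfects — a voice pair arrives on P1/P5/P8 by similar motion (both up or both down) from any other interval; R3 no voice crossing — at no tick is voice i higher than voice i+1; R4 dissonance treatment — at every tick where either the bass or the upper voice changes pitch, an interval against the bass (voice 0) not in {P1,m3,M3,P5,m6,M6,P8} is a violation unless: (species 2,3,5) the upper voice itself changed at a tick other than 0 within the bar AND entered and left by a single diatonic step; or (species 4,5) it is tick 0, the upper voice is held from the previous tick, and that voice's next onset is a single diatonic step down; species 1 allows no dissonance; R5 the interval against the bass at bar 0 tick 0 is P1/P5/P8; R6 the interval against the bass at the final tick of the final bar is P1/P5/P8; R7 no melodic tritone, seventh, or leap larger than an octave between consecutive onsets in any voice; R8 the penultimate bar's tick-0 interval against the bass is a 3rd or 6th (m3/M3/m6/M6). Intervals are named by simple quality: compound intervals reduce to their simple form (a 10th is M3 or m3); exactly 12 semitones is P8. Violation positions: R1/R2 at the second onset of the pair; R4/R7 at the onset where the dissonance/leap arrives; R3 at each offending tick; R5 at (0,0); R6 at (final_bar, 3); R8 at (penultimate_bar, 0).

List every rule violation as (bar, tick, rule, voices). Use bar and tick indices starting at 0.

bar 0: v0=D3 v1=D4 downbeat P8
bar 1: v0=C3 v1=E3 downbeat M3
bar 2: v0=B2 v1=F4 downbeat TT
bar 3: v0=A2 v1=E3 downbeat P5
bar 4: v0=C3 v1=E3 downbeat M3
bar 5: v0=D3 v1=F3 downbeat m3
bar 6: v0=B2 v1=G3 downbeat m6
bar 7: v0=D3 v1=F3 downbeat m3
bar 8: v0=F3 v1=C4 downbeat P5
bar 9: v0=G3 v1=B3 downbeat M3
bar 10: v0=C3 v1=A3 downbeat M6
bar 11: v0=D3 v1=D4 downbeat P8
  -> R4 @ bar 2 tick 0 v(0, 1): B2/F4 TT untreated
  -> R7 @ bar 2 tick 0 v(1,): G3->F4 leap 10st
  -> R4 @ bar 2 tick 2 v(0, 1): B2/F3 TT untreated
  -> R2 @ bar 3 tick 0 v(0, 1): B2/F3 TT -> A2/E3 P5 similar
  -> R7 @ bar 5 tick 2 v(1,): F3->B3 leap 6st
  -> R4 @ bar 6 tick 2 v(0, 1): B2/F3 TT untreated
  -> R7 @ bar 7 tick 2 v(1,): F3->B3 leap 6st
  -> R2 @ bar 8 tick 0 v(0, 1): D3/B3 M6 -> F3/C4 P5 similar
  -> R2 @ bar 11 tick 0 v(0, 1): C3/A3 M6 -> D3/D4 P8 similar

(2, 0, R4, (0, 1))
(2, 0, R7, (1,))
(2, 2, R4, (0, 1))
(3, 0, R2, (0, 1))
(5, 2, R7, (1,))
(6, 2, R4, (0, 1))
(7, 2, R7, (1,))
(8, 0, R2, (0, 1))
(11, 0, R2, (0, 1))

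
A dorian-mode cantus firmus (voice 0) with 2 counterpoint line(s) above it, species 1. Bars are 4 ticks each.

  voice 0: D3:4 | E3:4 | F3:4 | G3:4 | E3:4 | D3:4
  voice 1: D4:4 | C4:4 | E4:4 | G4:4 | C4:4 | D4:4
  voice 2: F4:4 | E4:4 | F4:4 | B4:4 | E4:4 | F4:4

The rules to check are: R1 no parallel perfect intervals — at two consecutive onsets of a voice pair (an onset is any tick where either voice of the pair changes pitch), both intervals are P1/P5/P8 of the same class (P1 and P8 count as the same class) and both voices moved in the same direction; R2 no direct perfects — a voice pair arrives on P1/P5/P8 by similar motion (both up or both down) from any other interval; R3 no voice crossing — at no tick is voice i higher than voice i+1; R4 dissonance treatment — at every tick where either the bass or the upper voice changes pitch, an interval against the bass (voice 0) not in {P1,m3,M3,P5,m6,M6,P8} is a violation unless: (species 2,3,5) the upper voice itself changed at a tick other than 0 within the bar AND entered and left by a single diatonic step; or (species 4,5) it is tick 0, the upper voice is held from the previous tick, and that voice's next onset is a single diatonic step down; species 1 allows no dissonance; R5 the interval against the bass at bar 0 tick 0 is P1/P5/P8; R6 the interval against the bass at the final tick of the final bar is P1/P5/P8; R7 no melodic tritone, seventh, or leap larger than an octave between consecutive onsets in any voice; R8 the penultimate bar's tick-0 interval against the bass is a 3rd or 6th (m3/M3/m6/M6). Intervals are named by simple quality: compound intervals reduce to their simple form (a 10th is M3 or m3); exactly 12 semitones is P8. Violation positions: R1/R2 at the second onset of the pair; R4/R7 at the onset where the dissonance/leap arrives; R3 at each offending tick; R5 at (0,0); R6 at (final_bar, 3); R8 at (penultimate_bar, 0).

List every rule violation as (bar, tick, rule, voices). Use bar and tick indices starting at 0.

bar 0: v0=D3 v1=D4 v2=F4 downbeat m3
bar 1: v0=E3 v1=C4 v2=E4 downbeat P8
bar 2: v0=F3 v1=E4 v2=F4 downbeat P8
bar 3: v0=G3 v1=G4 v2=B4 downbeat M3
bar 4: v0=E3 v1=C4 v2=E4 downbeat P8
bar 5: v0=D3 v1=D4 v2=F4 downbeat m3
  -> R5 @ bar 0 tick 0 v(0, 2): opens on m3
  -> R1 @ bar 2 tick 0 v(0, 2): E3/E4 P8 -> F3/F4 P8 similar
  -> R4 @ bar 2 tick 0 v(0, 1): F3/E4 M7 untreated
  -> R2 @ bar 3 tick 0 v(0, 1): F3/E4 M7 -> G3/G4 P8 similar
  -> R7 @ bar 3 tick 0 v(2,): F4->B4 leap 6st
  -> R2 @ bar 4 tick 0 v(0, 2): G3/B4 M3 -> E3/E4 P8 similar
  -> R8 @ bar 4 tick 0 v(0, 2): penult P8 not 3rd/6th
  -> R6 @ bar 5 tick 3 v(0, 2): closes on m3

(0, 0, R5, (0, 2))
(2, 0, R1, (0, 2))
(2, 0, R4, (0, 1))
(3, 0, R2, (0, 1))
(3, 0, R7, (2,))
(4, 0, R2, (0, 2))
(4, 0, R8, (0, 2))
(5, 3, R6, (0, 2))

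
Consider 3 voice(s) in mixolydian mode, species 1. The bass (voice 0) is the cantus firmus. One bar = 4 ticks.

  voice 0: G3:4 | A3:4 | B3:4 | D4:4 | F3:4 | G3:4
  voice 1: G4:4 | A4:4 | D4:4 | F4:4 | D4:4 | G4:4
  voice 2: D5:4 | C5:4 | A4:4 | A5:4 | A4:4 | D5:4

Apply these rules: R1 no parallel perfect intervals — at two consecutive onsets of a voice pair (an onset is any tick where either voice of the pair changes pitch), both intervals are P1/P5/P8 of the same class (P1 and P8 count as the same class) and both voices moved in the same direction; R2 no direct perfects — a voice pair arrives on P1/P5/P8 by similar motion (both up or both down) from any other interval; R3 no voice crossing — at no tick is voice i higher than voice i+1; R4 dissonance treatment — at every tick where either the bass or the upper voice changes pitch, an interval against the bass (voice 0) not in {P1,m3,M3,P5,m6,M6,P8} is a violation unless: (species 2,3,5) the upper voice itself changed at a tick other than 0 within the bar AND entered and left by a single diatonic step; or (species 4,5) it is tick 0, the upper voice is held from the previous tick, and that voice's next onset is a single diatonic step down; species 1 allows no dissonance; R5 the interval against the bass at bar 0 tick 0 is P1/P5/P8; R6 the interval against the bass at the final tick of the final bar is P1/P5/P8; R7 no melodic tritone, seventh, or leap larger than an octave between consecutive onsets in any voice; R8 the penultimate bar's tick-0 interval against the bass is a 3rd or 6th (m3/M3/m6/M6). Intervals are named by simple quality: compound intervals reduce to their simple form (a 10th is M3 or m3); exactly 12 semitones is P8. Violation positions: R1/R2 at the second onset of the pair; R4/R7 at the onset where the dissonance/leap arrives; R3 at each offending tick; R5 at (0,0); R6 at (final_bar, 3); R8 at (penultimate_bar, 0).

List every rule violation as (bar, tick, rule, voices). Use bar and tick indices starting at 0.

(1, 0, R1, (0, 1))
(2, 0, R2, (1, 2))
(2, 0, R4, (0, 2))
(3, 0, R2, (0, 2))
(4, 0, R2, (1, 2))
(5, 0, R1, (1, 2))
(5, 0, R2, (0, 1))
(5, 0, R2, (0, 2))

bar 0: v0=G3 v1=G4 v2=D5 downbeat P5
bar 1: v0=A3 v1=A4 v2=C5 downbeat m3
bar 2: v0=B3 v1=D4 v2=A4 downbeat m7
bar 3: v0=D4 v1=F4 v2=A5 downbeat P5
bar 4: v0=F3 v1=D4 v2=A4 downbeat M3
bar 5: v0=G3 v1=G4 v2=D5 downbeat P5
  -> R1 @ bar 1 tick 0 v(0, 1): G3/G4 P8 -> A3/A4 P8 similar
  -> R2 @ bar 2 tick 0 v(1, 2): A4/C5 m3 -> D4/A4 P5 similar
  -> R4 @ bar 2 tick 0 v(0, 2): B3/A4 m7 untreated
  -> R2 @ bar 3 tick 0 v(0, 2): B3/A4 m7 -> D4/A5 P5 similar
  -> R2 @ bar 4 tick 0 v(1, 2): F4/A5 M3 -> D4/A4 P5 similar
  -> R1 @ bar 5 tick 0 v(1, 2): D4/A4 P5 -> G4/D5 P5 similar
  -> R2 @ bar 5 tick 0 v(0, 1): F3/D4 M6 -> G3/G4 P8 similar
  -> R2 @ bar 5 tick 0 v(0, 2): F3/A4 M3 -> G3/D5 P5 similar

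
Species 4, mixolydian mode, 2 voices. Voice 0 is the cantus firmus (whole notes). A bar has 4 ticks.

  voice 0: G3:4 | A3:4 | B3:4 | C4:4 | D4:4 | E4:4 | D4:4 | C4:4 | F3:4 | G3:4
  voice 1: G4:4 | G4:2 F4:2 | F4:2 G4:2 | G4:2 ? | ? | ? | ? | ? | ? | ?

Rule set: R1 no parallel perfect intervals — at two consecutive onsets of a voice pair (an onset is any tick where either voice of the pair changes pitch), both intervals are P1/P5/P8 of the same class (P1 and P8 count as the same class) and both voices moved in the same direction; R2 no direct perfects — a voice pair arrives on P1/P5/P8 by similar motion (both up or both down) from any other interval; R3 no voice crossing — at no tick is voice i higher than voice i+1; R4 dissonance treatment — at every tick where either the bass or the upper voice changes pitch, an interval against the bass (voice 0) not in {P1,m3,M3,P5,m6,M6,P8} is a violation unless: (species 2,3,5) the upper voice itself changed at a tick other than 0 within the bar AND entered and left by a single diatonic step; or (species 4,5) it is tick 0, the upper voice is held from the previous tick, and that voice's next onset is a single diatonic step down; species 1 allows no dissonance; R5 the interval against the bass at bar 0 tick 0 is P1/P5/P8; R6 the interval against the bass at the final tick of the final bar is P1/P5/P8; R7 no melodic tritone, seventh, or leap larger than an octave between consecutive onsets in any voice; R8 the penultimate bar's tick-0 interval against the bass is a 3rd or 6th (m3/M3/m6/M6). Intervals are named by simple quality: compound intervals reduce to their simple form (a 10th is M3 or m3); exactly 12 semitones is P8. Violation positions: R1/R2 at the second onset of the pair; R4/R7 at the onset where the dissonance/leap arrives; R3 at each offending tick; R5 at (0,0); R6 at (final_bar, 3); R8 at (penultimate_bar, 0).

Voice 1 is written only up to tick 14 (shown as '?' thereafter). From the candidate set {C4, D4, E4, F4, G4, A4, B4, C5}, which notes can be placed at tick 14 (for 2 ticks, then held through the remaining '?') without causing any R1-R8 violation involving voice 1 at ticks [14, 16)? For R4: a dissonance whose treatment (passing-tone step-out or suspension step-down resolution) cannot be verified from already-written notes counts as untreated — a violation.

C4: legal
D4: violates R4
E4: legal
F4: violates R4
G4: legal
A4: legal
B4: violates R4
C5: legal

{A4, C4, C5, E4, G4}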